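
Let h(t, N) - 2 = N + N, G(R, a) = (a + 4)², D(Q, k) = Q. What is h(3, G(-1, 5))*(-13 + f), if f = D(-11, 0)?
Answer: -3936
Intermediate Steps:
G(R, a) = (4 + a)²
f = -11
h(t, N) = 2 + 2*N (h(t, N) = 2 + (N + N) = 2 + 2*N)
h(3, G(-1, 5))*(-13 + f) = (2 + 2*(4 + 5)²)*(-13 - 11) = (2 + 2*9²)*(-24) = (2 + 2*81)*(-24) = (2 + 162)*(-24) = 164*(-24) = -3936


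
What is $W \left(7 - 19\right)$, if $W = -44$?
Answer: $528$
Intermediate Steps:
$W \left(7 - 19\right) = - 44 \left(7 - 19\right) = \left(-44\right) \left(-12\right) = 528$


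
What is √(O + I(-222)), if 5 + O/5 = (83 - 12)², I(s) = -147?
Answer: √25033 ≈ 158.22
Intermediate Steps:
O = 25180 (O = -25 + 5*(83 - 12)² = -25 + 5*71² = -25 + 5*5041 = -25 + 25205 = 25180)
√(O + I(-222)) = √(25180 - 147) = √25033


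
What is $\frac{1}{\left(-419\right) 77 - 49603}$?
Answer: $- \frac{1}{81866} \approx -1.2215 \cdot 10^{-5}$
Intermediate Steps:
$\frac{1}{\left(-419\right) 77 - 49603} = \frac{1}{-32263 - 49603} = \frac{1}{-81866} = - \frac{1}{81866}$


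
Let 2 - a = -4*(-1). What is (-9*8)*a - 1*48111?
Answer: -47967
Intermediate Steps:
a = -2 (a = 2 - (-4)*(-1) = 2 - 1*4 = 2 - 4 = -2)
(-9*8)*a - 1*48111 = -9*8*(-2) - 1*48111 = -72*(-2) - 48111 = 144 - 48111 = -47967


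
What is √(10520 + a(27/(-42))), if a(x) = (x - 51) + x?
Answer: √512918/7 ≈ 102.31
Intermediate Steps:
a(x) = -51 + 2*x (a(x) = (-51 + x) + x = -51 + 2*x)
√(10520 + a(27/(-42))) = √(10520 + (-51 + 2*(27/(-42)))) = √(10520 + (-51 + 2*(27*(-1/42)))) = √(10520 + (-51 + 2*(-9/14))) = √(10520 + (-51 - 9/7)) = √(10520 - 366/7) = √(73274/7) = √512918/7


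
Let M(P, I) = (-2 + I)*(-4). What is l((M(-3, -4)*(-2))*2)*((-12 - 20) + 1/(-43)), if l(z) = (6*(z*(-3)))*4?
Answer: -9517824/43 ≈ -2.2134e+5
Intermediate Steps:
M(P, I) = 8 - 4*I
l(z) = -72*z (l(z) = (6*(-3*z))*4 = -18*z*4 = -72*z)
l((M(-3, -4)*(-2))*2)*((-12 - 20) + 1/(-43)) = (-72*(8 - 4*(-4))*(-2)*2)*((-12 - 20) + 1/(-43)) = (-72*(8 + 16)*(-2)*2)*(-32 - 1/43) = -72*24*(-2)*2*(-1377/43) = -(-3456)*2*(-1377/43) = -72*(-96)*(-1377/43) = 6912*(-1377/43) = -9517824/43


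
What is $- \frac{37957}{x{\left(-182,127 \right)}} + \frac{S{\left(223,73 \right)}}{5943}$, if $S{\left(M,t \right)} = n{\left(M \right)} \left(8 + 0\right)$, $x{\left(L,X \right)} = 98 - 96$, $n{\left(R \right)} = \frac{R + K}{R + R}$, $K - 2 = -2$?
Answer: $- \frac{225578443}{11886} \approx -18979.0$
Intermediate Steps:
$K = 0$ ($K = 2 - 2 = 0$)
$n{\left(R \right)} = \frac{1}{2}$ ($n{\left(R \right)} = \frac{R + 0}{R + R} = \frac{R}{2 R} = R \frac{1}{2 R} = \frac{1}{2}$)
$x{\left(L,X \right)} = 2$ ($x{\left(L,X \right)} = 98 - 96 = 2$)
$S{\left(M,t \right)} = 4$ ($S{\left(M,t \right)} = \frac{8 + 0}{2} = \frac{1}{2} \cdot 8 = 4$)
$- \frac{37957}{x{\left(-182,127 \right)}} + \frac{S{\left(223,73 \right)}}{5943} = - \frac{37957}{2} + \frac{4}{5943} = - \frac{225578443}{11886}$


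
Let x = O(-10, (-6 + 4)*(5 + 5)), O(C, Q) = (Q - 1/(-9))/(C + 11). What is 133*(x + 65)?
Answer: 53998/9 ≈ 5999.8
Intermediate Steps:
O(C, Q) = (⅑ + Q)/(11 + C) (O(C, Q) = (Q - 1*(-⅑))/(11 + C) = (Q + ⅑)/(11 + C) = (⅑ + Q)/(11 + C))
x = -179/9 (x = (⅑ + (-6 + 4)*(5 + 5))/(11 - 10) = (⅑ - 2*10)/1 = 1*(⅑ - 20) = 1*(-179/9) = -179/9 ≈ -19.889)
133*(x + 65) = 133*(-179/9 + 65) = 133*(406/9) = 53998/9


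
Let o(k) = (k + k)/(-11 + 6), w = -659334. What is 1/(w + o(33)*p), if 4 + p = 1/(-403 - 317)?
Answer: -600/395568709 ≈ -1.5168e-6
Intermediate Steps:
o(k) = -2*k/5 (o(k) = (2*k)/(-5) = (2*k)*(-⅕) = -2*k/5)
p = -2881/720 (p = -4 + 1/(-403 - 317) = -4 + 1/(-720) = -4 - 1/720 = -2881/720 ≈ -4.0014)
1/(w + o(33)*p) = 1/(-659334 - ⅖*33*(-2881/720)) = 1/(-659334 - 66/5*(-2881/720)) = 1/(-659334 + 31691/600) = 1/(-395568709/600) = -600/395568709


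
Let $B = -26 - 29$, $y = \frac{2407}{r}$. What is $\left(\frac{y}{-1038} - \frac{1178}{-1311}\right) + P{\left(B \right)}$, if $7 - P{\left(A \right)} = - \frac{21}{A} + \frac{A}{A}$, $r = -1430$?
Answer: $\frac{74178479}{11379940} \approx 6.5184$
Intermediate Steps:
$y = - \frac{2407}{1430}$ ($y = \frac{2407}{-1430} = 2407 \left(- \frac{1}{1430}\right) = - \frac{2407}{1430} \approx -1.6832$)
$B = -55$ ($B = -26 - 29 = -55$)
$P{\left(A \right)} = 6 + \frac{21}{A}$ ($P{\left(A \right)} = 7 - \left(- \frac{21}{A} + \frac{A}{A}\right) = 7 - \left(- \frac{21}{A} + 1\right) = 7 - \left(1 - \frac{21}{A}\right) = 6 + \frac{21}{A}$)
$\left(\frac{y}{-1038} - \frac{1178}{-1311}\right) + P{\left(B \right)} = \left(- \frac{2407}{1430 \left(-1038\right)} - \frac{1178}{-1311}\right) + \left(6 + \frac{21}{-55}\right) = \left(\left(- \frac{2407}{1430}\right) \left(- \frac{1}{1038}\right) - - \frac{62}{69}\right) + \left(6 + 21 \left(- \frac{1}{55}\right)\right) = \left(\frac{2407}{1484340} + \frac{62}{69}\right) + \left(6 - \frac{21}{55}\right) = \frac{10243907}{11379940} + \frac{309}{55} = \frac{74178479}{11379940}$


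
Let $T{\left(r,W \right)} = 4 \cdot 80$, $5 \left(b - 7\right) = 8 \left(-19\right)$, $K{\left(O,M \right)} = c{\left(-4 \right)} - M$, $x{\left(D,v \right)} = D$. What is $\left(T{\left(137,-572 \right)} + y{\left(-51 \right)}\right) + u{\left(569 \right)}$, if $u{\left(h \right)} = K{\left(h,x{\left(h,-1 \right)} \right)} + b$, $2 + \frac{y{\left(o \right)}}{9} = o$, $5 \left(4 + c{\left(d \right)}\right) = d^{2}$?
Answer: $- \frac{3751}{5} \approx -750.2$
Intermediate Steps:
$c{\left(d \right)} = -4 + \frac{d^{2}}{5}$
$y{\left(o \right)} = -18 + 9 o$
$K{\left(O,M \right)} = - \frac{4}{5} - M$ ($K{\left(O,M \right)} = \left(-4 + \frac{\left(-4\right)^{2}}{5}\right) - M = \left(-4 + \frac{1}{5} \cdot 16\right) - M = \left(-4 + \frac{16}{5}\right) - M = - \frac{4}{5} - M$)
$b = - \frac{117}{5}$ ($b = 7 + \frac{8 \left(-19\right)}{5} = 7 + \frac{1}{5} \left(-152\right) = 7 - \frac{152}{5} = - \frac{117}{5} \approx -23.4$)
$u{\left(h \right)} = - \frac{121}{5} - h$ ($u{\left(h \right)} = \left(- \frac{4}{5} - h\right) - \frac{117}{5} = - \frac{121}{5} - h$)
$T{\left(r,W \right)} = 320$
$\left(T{\left(137,-572 \right)} + y{\left(-51 \right)}\right) + u{\left(569 \right)} = \left(320 + \left(-18 + 9 \left(-51\right)\right)\right) - \frac{2966}{5} = \left(320 - 477\right) - \frac{2966}{5} = -157 - \frac{2966}{5} = - \frac{3751}{5}$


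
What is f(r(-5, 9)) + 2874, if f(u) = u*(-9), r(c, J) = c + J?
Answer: 2838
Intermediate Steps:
r(c, J) = J + c
f(u) = -9*u
f(r(-5, 9)) + 2874 = -9*(9 - 5) + 2874 = -9*4 + 2874 = -36 + 2874 = 2838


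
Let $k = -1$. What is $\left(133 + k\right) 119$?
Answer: $15708$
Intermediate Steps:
$\left(133 + k\right) 119 = \left(133 - 1\right) 119 = 132 \cdot 119 = 15708$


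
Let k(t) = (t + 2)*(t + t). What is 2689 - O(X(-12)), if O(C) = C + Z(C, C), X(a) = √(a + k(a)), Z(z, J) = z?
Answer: 2689 - 4*√57 ≈ 2658.8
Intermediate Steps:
k(t) = 2*t*(2 + t) (k(t) = (2 + t)*(2*t) = 2*t*(2 + t))
X(a) = √(a + 2*a*(2 + a))
O(C) = 2*C (O(C) = C + C = 2*C)
2689 - O(X(-12)) = 2689 - 2*√(-12*(5 + 2*(-12))) = 2689 - 2*√(-12*(5 - 24)) = 2689 - 2*√(-12*(-19)) = 2689 - 2*√228 = 2689 - 2*2*√57 = 2689 - 4*√57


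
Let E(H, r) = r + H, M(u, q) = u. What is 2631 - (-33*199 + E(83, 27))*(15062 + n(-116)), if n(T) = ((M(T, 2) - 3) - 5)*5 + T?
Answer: 92505613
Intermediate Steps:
E(H, r) = H + r
n(T) = -40 + 6*T (n(T) = ((T - 3) - 5)*5 + T = ((-3 + T) - 5)*5 + T = (-8 + T)*5 + T = (-40 + 5*T) + T = -40 + 6*T)
2631 - (-33*199 + E(83, 27))*(15062 + n(-116)) = 2631 - (-33*199 + (83 + 27))*(15062 + (-40 + 6*(-116))) = 2631 - (-6567 + 110)*(15062 + (-40 - 696)) = 2631 - (-6457)*(15062 - 736) = 2631 - (-6457)*14326 = 2631 - 1*(-92502982) = 2631 + 92502982 = 92505613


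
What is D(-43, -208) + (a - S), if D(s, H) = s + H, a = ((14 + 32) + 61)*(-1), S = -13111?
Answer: 12753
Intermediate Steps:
a = -107 (a = (46 + 61)*(-1) = 107*(-1) = -107)
D(s, H) = H + s
D(-43, -208) + (a - S) = (-208 - 43) + (-107 - 1*(-13111)) = -251 + (-107 + 13111) = -251 + 13004 = 12753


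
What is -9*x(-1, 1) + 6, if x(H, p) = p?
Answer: -3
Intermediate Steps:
-9*x(-1, 1) + 6 = -9*1 + 6 = -9 + 6 = -3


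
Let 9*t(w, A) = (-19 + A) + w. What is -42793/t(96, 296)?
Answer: -385137/373 ≈ -1032.5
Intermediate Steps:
t(w, A) = -19/9 + A/9 + w/9 (t(w, A) = ((-19 + A) + w)/9 = (-19 + A + w)/9 = -19/9 + A/9 + w/9)
-42793/t(96, 296) = -42793/(-19/9 + (1/9)*296 + (1/9)*96) = -42793/(-19/9 + 296/9 + 32/3) = -42793/373/9 = -42793*9/373 = -385137/373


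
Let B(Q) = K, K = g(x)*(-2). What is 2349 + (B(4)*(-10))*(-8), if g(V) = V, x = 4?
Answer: 1709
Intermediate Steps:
K = -8 (K = 4*(-2) = -8)
B(Q) = -8
2349 + (B(4)*(-10))*(-8) = 2349 - 8*(-10)*(-8) = 2349 + 80*(-8) = 2349 - 640 = 1709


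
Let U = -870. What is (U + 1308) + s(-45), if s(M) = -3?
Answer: 435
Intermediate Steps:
(U + 1308) + s(-45) = (-870 + 1308) - 3 = 438 - 3 = 435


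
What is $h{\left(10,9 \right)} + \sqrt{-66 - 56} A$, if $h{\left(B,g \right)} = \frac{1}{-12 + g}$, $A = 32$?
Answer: $- \frac{1}{3} + 32 i \sqrt{122} \approx -0.33333 + 353.45 i$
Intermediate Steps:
$h{\left(10,9 \right)} + \sqrt{-66 - 56} A = \frac{1}{-12 + 9} + \sqrt{-66 - 56} \cdot 32 = \frac{1}{-3} + \sqrt{-122} \cdot 32 = - \frac{1}{3} + i \sqrt{122} \cdot 32 = - \frac{1}{3} + 32 i \sqrt{122}$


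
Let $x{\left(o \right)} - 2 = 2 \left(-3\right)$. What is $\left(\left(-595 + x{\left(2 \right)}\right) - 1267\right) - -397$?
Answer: $-1469$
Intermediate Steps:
$x{\left(o \right)} = -4$ ($x{\left(o \right)} = 2 + 2 \left(-3\right) = 2 - 6 = -4$)
$\left(\left(-595 + x{\left(2 \right)}\right) - 1267\right) - -397 = \left(\left(-595 - 4\right) - 1267\right) - -397 = \left(-599 - 1267\right) + 397 = -1866 + 397 = -1469$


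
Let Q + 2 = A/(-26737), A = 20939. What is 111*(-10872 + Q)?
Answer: -32274257547/26737 ≈ -1.2071e+6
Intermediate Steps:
Q = -74413/26737 (Q = -2 + 20939/(-26737) = -2 + 20939*(-1/26737) = -2 - 20939/26737 = -74413/26737 ≈ -2.7831)
111*(-10872 + Q) = 111*(-10872 - 74413/26737) = 111*(-290759077/26737) = -32274257547/26737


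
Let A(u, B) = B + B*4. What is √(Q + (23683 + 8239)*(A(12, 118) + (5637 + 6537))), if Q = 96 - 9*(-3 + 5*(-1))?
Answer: 4*√25465786 ≈ 20185.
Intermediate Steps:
A(u, B) = 5*B (A(u, B) = B + 4*B = 5*B)
Q = 168 (Q = 96 - 9*(-3 - 5) = 96 - 9*(-8) = 96 + 72 = 168)
√(Q + (23683 + 8239)*(A(12, 118) + (5637 + 6537))) = √(168 + (23683 + 8239)*(5*118 + (5637 + 6537))) = √(168 + 31922*(590 + 12174)) = √(168 + 31922*12764) = √(168 + 407452408) = √407452576 = 4*√25465786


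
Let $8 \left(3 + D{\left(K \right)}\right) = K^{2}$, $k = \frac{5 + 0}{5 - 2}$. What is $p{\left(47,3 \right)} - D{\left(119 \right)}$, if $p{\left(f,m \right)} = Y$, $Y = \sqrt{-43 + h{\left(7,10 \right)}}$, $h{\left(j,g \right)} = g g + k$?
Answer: $- \frac{14137}{8} + \frac{4 \sqrt{33}}{3} \approx -1759.5$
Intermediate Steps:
$k = \frac{5}{3} \approx 1.6667$
$h{\left(j,g \right)} = \frac{5}{3} + g^{2}$ ($h{\left(j,g \right)} = g g + \frac{5}{3} = g^{2} + \frac{5}{3} = \frac{5}{3} + g^{2}$)
$Y = \frac{4 \sqrt{33}}{3}$ ($Y = \sqrt{-43 + \left(\frac{5}{3} + 10^{2}\right)} = \sqrt{-43 + \left(\frac{5}{3} + 100\right)} = \sqrt{-43 + \frac{305}{3}} = \sqrt{\frac{176}{3}} = \frac{4 \sqrt{33}}{3} \approx 7.6594$)
$D{\left(K \right)} = -3 + \frac{K^{2}}{8}$
$p{\left(f,m \right)} = \frac{4 \sqrt{33}}{3}$
$p{\left(47,3 \right)} - D{\left(119 \right)} = \frac{4 \sqrt{33}}{3} - \left(-3 + \frac{119^{2}}{8}\right) = \frac{4 \sqrt{33}}{3} - \left(-3 + \frac{1}{8} \cdot 14161\right) = \frac{4 \sqrt{33}}{3} - \left(-3 + \frac{14161}{8}\right) = \frac{4 \sqrt{33}}{3} - \frac{14137}{8} = - \frac{14137}{8} + \frac{4 \sqrt{33}}{3}$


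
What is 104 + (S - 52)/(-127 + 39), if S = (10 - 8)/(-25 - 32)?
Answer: 262315/2508 ≈ 104.59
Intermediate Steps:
S = -2/57 (S = 2/(-57) = 2*(-1/57) = -2/57 ≈ -0.035088)
104 + (S - 52)/(-127 + 39) = 104 + (-2/57 - 52)/(-127 + 39) = 104 - 2966/57/(-88) = 104 - 1/88*(-2966/57) = 104 + 1483/2508 = 262315/2508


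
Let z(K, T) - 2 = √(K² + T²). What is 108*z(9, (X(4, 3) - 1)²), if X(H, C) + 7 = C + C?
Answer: 216 + 108*√97 ≈ 1279.7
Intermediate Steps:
X(H, C) = -7 + 2*C (X(H, C) = -7 + (C + C) = -7 + 2*C)
z(K, T) = 2 + √(K² + T²)
108*z(9, (X(4, 3) - 1)²) = 108*(2 + √(9² + (((-7 + 2*3) - 1)²)²)) = 108*(2 + √(81 + (((-7 + 6) - 1)²)²)) = 108*(2 + √(81 + ((-1 - 1)²)²)) = 108*(2 + √(81 + ((-2)²)²)) = 108*(2 + √(81 + 4²)) = 108*(2 + √(81 + 16)) = 108*(2 + √97) = 216 + 108*√97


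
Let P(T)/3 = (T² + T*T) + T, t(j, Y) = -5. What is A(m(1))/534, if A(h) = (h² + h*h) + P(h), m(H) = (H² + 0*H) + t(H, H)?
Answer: 58/267 ≈ 0.21723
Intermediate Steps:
m(H) = -5 + H² (m(H) = (H² + 0*H) - 5 = (H² + 0) - 5 = H² - 5 = -5 + H²)
P(T) = 3*T + 6*T² (P(T) = 3*((T² + T*T) + T) = 3*((T² + T²) + T) = 3*(2*T² + T) = 3*(T + 2*T²) = 3*T + 6*T²)
A(h) = 2*h² + 3*h*(1 + 2*h) (A(h) = (h² + h*h) + 3*h*(1 + 2*h) = (h² + h²) + 3*h*(1 + 2*h) = 2*h² + 3*h*(1 + 2*h))
A(m(1))/534 = ((-5 + 1²)*(3 + 8*(-5 + 1²)))/534 = ((-5 + 1)*(3 + 8*(-5 + 1)))*(1/534) = -4*(3 + 8*(-4))*(1/534) = -4*(3 - 32)*(1/534) = -4*(-29)*(1/534) = 116*(1/534) = 58/267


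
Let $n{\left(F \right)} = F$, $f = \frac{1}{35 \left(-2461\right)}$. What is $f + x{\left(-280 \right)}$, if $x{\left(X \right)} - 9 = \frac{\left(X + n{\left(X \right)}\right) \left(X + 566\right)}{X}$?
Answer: $\frac{50044434}{86135} \approx 581.0$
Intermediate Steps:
$f = - \frac{1}{86135}$ ($f = \frac{1}{-86135} = - \frac{1}{86135} \approx -1.161 \cdot 10^{-5}$)
$x{\left(X \right)} = 1141 + 2 X$ ($x{\left(X \right)} = 9 + \frac{\left(X + X\right) \left(X + 566\right)}{X} = 9 + \frac{2 X \left(566 + X\right)}{X} = 9 + \left(1132 + 2 X\right) = 1141 + 2 X$)
$f + x{\left(-280 \right)} = - \frac{1}{86135} + \left(1141 + 2 \left(-280\right)\right) = - \frac{1}{86135} + \left(1141 - 560\right) = - \frac{1}{86135} + 581 = \frac{50044434}{86135}$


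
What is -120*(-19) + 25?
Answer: 2305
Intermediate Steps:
-120*(-19) + 25 = -20*(-114) + 25 = 2280 + 25 = 2305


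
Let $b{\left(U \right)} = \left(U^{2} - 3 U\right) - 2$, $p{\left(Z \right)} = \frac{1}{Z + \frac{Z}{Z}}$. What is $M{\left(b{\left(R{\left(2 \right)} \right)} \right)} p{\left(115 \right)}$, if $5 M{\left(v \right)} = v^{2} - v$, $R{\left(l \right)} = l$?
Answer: $\frac{1}{29} \approx 0.034483$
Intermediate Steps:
$p{\left(Z \right)} = \frac{1}{1 + Z}$ ($p{\left(Z \right)} = \frac{1}{Z + 1} = \frac{1}{1 + Z}$)
$b{\left(U \right)} = -2 + U^{2} - 3 U$
$M{\left(v \right)} = - \frac{v}{5} + \frac{v^{2}}{5}$ ($M{\left(v \right)} = \frac{v^{2} - v}{5} = - \frac{v}{5} + \frac{v^{2}}{5}$)
$M{\left(b{\left(R{\left(2 \right)} \right)} \right)} p{\left(115 \right)} = \frac{\frac{1}{5} \left(-2 + 2^{2} - 6\right) \left(-1 - \left(8 - 4\right)\right)}{1 + 115} = \frac{\frac{1}{5} \left(-2 + 4 - 6\right) \left(-1 - 4\right)}{116} = \frac{1}{5} \left(-4\right) \left(-1 - 4\right) \frac{1}{116} = \frac{1}{5} \left(-4\right) \left(-5\right) \frac{1}{116} = 4 \cdot \frac{1}{116} = \frac{1}{29}$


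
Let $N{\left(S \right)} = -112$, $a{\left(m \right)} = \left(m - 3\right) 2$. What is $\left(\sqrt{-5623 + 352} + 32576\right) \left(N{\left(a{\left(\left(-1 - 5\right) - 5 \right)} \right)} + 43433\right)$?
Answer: $1411224896 + 43321 i \sqrt{5271} \approx 1.4112 \cdot 10^{9} + 3.1452 \cdot 10^{6} i$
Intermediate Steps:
$a{\left(m \right)} = -6 + 2 m$ ($a{\left(m \right)} = \left(-3 + m\right) 2 = -6 + 2 m$)
$\left(\sqrt{-5623 + 352} + 32576\right) \left(N{\left(a{\left(\left(-1 - 5\right) - 5 \right)} \right)} + 43433\right) = \left(\sqrt{-5623 + 352} + 32576\right) \left(-112 + 43433\right) = \left(\sqrt{-5271} + 32576\right) 43321 = \left(i \sqrt{5271} + 32576\right) 43321 = \left(32576 + i \sqrt{5271}\right) 43321 = 1411224896 + 43321 i \sqrt{5271}$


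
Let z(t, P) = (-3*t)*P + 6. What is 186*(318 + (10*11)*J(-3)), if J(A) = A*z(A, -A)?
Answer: -1966392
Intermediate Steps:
z(t, P) = 6 - 3*P*t (z(t, P) = -3*P*t + 6 = 6 - 3*P*t)
J(A) = A*(6 + 3*A²) (J(A) = A*(6 - 3*(-A)*A) = A*(6 + 3*A²))
186*(318 + (10*11)*J(-3)) = 186*(318 + (10*11)*(3*(-3)*(2 + (-3)²))) = 186*(318 + 110*(3*(-3)*(2 + 9))) = 186*(318 + 110*(3*(-3)*11)) = 186*(318 + 110*(-99)) = 186*(318 - 10890) = 186*(-10572) = -1966392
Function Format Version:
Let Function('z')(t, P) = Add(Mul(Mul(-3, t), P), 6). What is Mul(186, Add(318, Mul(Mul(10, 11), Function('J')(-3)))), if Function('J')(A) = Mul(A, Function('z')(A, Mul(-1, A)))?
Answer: -1966392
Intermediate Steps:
Function('z')(t, P) = Add(6, Mul(-3, P, t)) (Function('z')(t, P) = Add(Mul(-3, P, t), 6) = Add(6, Mul(-3, P, t)))
Function('J')(A) = Mul(A, Add(6, Mul(3, Pow(A, 2)))) (Function('J')(A) = Mul(A, Add(6, Mul(-3, Mul(-1, A), A))) = Mul(A, Add(6, Mul(3, Pow(A, 2)))))
Mul(186, Add(318, Mul(Mul(10, 11), Function('J')(-3)))) = Mul(186, Add(318, Mul(Mul(10, 11), Mul(3, -3, Add(2, Pow(-3, 2)))))) = Mul(186, Add(318, Mul(110, Mul(3, -3, Add(2, 9))))) = Mul(186, Add(318, Mul(110, Mul(3, -3, 11)))) = Mul(186, Add(318, Mul(110, -99))) = Mul(186, Add(318, -10890)) = Mul(186, -10572) = -1966392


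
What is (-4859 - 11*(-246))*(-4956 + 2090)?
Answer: 6170498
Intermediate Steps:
(-4859 - 11*(-246))*(-4956 + 2090) = (-4859 + 2706)*(-2866) = -2153*(-2866) = 6170498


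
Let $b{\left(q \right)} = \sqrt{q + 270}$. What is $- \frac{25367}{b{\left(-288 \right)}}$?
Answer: $\frac{25367 i \sqrt{2}}{6} \approx 5979.1 i$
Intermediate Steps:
$b{\left(q \right)} = \sqrt{270 + q}$
$- \frac{25367}{b{\left(-288 \right)}} = - \frac{25367}{\sqrt{270 - 288}} = - \frac{25367}{\sqrt{-18}} = - \frac{25367}{3 i \sqrt{2}} = - 25367 \left(- \frac{i \sqrt{2}}{6}\right) = \frac{25367 i \sqrt{2}}{6}$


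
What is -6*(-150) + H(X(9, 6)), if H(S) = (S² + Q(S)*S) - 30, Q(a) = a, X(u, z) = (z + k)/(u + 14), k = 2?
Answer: 460358/529 ≈ 870.24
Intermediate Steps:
X(u, z) = (2 + z)/(14 + u) (X(u, z) = (z + 2)/(u + 14) = (2 + z)/(14 + u))
H(S) = -30 + 2*S² (H(S) = (S² + S*S) - 30 = (S² + S²) - 30 = 2*S² - 30 = -30 + 2*S²)
-6*(-150) + H(X(9, 6)) = -6*(-150) + (-30 + 2*((2 + 6)/(14 + 9))²) = 900 + (-30 + 2*(8/23)²) = 900 + (-30 + 2*(64/529)) = 900 + (-30 + 128/529) = 900 - 15742/529 = 460358/529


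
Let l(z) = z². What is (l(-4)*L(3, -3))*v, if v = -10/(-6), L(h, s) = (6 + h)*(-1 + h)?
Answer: 480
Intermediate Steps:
L(h, s) = (-1 + h)*(6 + h)
v = 5/3 (v = -10*(-⅙) = 5/3 ≈ 1.6667)
(l(-4)*L(3, -3))*v = ((-4)²*(-6 + 3² + 5*3))*(5/3) = (16*(-6 + 9 + 15))*(5/3) = (16*18)*(5/3) = 288*(5/3) = 480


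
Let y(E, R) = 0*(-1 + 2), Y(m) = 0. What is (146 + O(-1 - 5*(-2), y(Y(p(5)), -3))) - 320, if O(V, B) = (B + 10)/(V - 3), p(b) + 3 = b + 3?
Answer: -517/3 ≈ -172.33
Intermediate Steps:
p(b) = b (p(b) = -3 + (b + 3) = -3 + (3 + b) = b)
y(E, R) = 0 (y(E, R) = 0*1 = 0)
O(V, B) = (10 + B)/(-3 + V)
(146 + O(-1 - 5*(-2), y(Y(p(5)), -3))) - 320 = (146 + (10 + 0)/(-3 + (-1 - 5*(-2)))) - 320 = (146 + 10/(-3 + (-1 + 10))) - 320 = (146 + 10/(-3 + 9)) - 320 = (146 + 10/6) - 320 = (146 + (1/6)*10) - 320 = (146 + 5/3) - 320 = 443/3 - 320 = -517/3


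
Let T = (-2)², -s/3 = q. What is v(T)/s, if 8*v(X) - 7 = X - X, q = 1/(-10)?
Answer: 35/12 ≈ 2.9167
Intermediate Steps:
q = -⅒ ≈ -0.10000
s = 3/10 (s = -3*(-⅒) = 3/10 ≈ 0.30000)
T = 4
v(X) = 7/8 (v(X) = 7/8 + (X - X)/8 = 7/8 + (⅛)*0 = 7/8 + 0 = 7/8)
v(T)/s = (7/8)/(3/10) = (10/3)*(7/8) = 35/12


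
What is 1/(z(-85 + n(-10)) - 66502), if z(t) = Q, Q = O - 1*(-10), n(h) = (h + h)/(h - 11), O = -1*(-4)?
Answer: -1/66488 ≈ -1.5040e-5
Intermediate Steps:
O = 4
n(h) = 2*h/(-11 + h) (n(h) = (2*h)/(-11 + h) = 2*h/(-11 + h))
Q = 14 (Q = 4 - 1*(-10) = 4 + 10 = 14)
z(t) = 14
1/(z(-85 + n(-10)) - 66502) = 1/(14 - 66502) = 1/(-66488) = -1/66488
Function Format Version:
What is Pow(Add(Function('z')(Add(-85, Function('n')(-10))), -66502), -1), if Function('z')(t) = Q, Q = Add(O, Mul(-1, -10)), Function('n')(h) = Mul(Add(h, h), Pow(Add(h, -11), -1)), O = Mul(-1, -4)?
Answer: Rational(-1, 66488) ≈ -1.5040e-5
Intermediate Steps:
O = 4
Function('n')(h) = Mul(2, h, Pow(Add(-11, h), -1)) (Function('n')(h) = Mul(Mul(2, h), Pow(Add(-11, h), -1)) = Mul(2, h, Pow(Add(-11, h), -1)))
Q = 14 (Q = Add(4, Mul(-1, -10)) = Add(4, 10) = 14)
Function('z')(t) = 14
Pow(Add(Function('z')(Add(-85, Function('n')(-10))), -66502), -1) = Pow(Add(14, -66502), -1) = Pow(-66488, -1) = Rational(-1, 66488)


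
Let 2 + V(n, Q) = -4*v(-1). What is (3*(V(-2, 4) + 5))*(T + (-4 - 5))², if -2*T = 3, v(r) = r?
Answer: 9261/4 ≈ 2315.3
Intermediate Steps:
T = -3/2 (T = -½*3 = -3/2 ≈ -1.5000)
V(n, Q) = 2 (V(n, Q) = -2 - 4*(-1) = -2 + 4 = 2)
(3*(V(-2, 4) + 5))*(T + (-4 - 5))² = (3*(2 + 5))*(-3/2 + (-4 - 5))² = (3*7)*(-3/2 - 9)² = 21*(-21/2)² = 21*(441/4) = 9261/4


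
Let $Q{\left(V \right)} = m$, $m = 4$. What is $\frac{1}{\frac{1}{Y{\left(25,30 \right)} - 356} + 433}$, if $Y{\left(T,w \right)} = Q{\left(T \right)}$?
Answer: $\frac{352}{152415} \approx 0.0023095$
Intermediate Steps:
$Q{\left(V \right)} = 4$
$Y{\left(T,w \right)} = 4$
$\frac{1}{\frac{1}{Y{\left(25,30 \right)} - 356} + 433} = \frac{1}{\frac{1}{4 - 356} + 433} = \frac{1}{\frac{1}{-352} + 433} = \frac{1}{- \frac{1}{352} + 433} = \frac{1}{\frac{152415}{352}} = \frac{352}{152415}$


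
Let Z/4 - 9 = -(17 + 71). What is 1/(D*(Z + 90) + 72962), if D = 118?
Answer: 1/46294 ≈ 2.1601e-5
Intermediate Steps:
Z = -316 (Z = 36 + 4*(-(17 + 71)) = 36 + 4*(-1*88) = 36 + 4*(-88) = 36 - 352 = -316)
1/(D*(Z + 90) + 72962) = 1/(118*(-316 + 90) + 72962) = 1/(118*(-226) + 72962) = 1/(-26668 + 72962) = 1/46294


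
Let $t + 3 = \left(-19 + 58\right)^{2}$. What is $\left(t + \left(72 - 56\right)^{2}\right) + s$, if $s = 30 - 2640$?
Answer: $-836$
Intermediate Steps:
$t = 1518$ ($t = -3 + \left(-19 + 58\right)^{2} = -3 + 39^{2} = -3 + 1521 = 1518$)
$s = -2610$ ($s = 30 - 2640 = -2610$)
$\left(t + \left(72 - 56\right)^{2}\right) + s = \left(1518 + \left(72 - 56\right)^{2}\right) - 2610 = \left(1518 + 16^{2}\right) - 2610 = \left(1518 + 256\right) - 2610 = 1774 - 2610 = -836$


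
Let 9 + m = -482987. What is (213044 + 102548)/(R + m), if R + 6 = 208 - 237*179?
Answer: -315592/525217 ≈ -0.60088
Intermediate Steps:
m = -482996 (m = -9 - 482987 = -482996)
R = -42221 (R = -6 + (208 - 237*179) = -6 + (208 - 42423) = -6 - 42215 = -42221)
(213044 + 102548)/(R + m) = (213044 + 102548)/(-42221 - 482996) = 315592/(-525217) = 315592*(-1/525217) = -315592/525217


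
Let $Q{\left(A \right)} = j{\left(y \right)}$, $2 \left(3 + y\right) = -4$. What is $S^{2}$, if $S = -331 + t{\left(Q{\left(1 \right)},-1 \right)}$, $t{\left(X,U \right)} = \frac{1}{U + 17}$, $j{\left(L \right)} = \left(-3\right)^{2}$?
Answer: $\frac{28037025}{256} \approx 1.0952 \cdot 10^{5}$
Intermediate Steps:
$y = -5$ ($y = -3 + \frac{1}{2} \left(-4\right) = -3 - 2 = -5$)
$j{\left(L \right)} = 9$
$Q{\left(A \right)} = 9$
$t{\left(X,U \right)} = \frac{1}{17 + U}$
$S = - \frac{5295}{16}$ ($S = -331 + \frac{1}{17 - 1} = -331 + \frac{1}{16} = - \frac{5295}{16} \approx -330.94$)
$S^{2} = \left(- \frac{5295}{16}\right)^{2} = \frac{28037025}{256}$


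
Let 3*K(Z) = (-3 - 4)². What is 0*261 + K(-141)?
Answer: 49/3 ≈ 16.333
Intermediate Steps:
K(Z) = 49/3 (K(Z) = (-3 - 4)²/3 = (⅓)*(-7)² = (⅓)*49 = 49/3)
0*261 + K(-141) = 0*261 + 49/3 = 0 + 49/3 = 49/3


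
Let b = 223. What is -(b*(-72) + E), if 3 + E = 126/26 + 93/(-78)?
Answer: 417439/26 ≈ 16055.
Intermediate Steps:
E = 17/26 (E = -3 + (126/26 + 93/(-78)) = -3 + (126*(1/26) + 93*(-1/78)) = -3 + (63/13 - 31/26) = -3 + 95/26 = 17/26 ≈ 0.65385)
-(b*(-72) + E) = -(223*(-72) + 17/26) = -(-16056 + 17/26) = -1*(-417439/26) = 417439/26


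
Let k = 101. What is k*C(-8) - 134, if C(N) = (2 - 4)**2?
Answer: 270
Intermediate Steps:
C(N) = 4 (C(N) = (-2)**2 = 4)
k*C(-8) - 134 = 101*4 - 134 = 404 - 134 = 270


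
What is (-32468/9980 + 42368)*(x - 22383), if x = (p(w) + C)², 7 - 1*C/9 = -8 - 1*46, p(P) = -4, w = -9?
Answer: 29029671209606/2495 ≈ 1.1635e+10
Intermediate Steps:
C = 549 (C = 63 - 9*(-8 - 1*46) = 63 - 9*(-8 - 46) = 63 - 9*(-54) = 63 + 486 = 549)
x = 297025 (x = (-4 + 549)² = 545² = 297025)
(-32468/9980 + 42368)*(x - 22383) = (-32468/9980 + 42368)*(297025 - 22383) = (-32468*1/9980 + 42368)*274642 = (-8117/2495 + 42368)*274642 = (105700043/2495)*274642 = 29029671209606/2495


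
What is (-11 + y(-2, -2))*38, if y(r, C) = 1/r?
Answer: -437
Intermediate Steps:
(-11 + y(-2, -2))*38 = (-11 + 1/(-2))*38 = (-11 - ½)*38 = -23/2*38 = -437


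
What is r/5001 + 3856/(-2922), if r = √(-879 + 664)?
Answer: -1928/1461 + I*√215/5001 ≈ -1.3196 + 0.002932*I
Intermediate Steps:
r = I*√215 (r = √(-215) = I*√215 ≈ 14.663*I)
r/5001 + 3856/(-2922) = (I*√215)/5001 + 3856/(-2922) = (I*√215)*(1/5001) + 3856*(-1/2922) = I*√215/5001 - 1928/1461 = -1928/1461 + I*√215/5001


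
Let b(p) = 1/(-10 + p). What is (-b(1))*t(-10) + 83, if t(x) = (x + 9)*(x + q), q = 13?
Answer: 248/3 ≈ 82.667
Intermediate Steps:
t(x) = (9 + x)*(13 + x) (t(x) = (x + 9)*(x + 13) = (9 + x)*(13 + x))
(-b(1))*t(-10) + 83 = (-1/(-10 + 1))*(117 + (-10)² + 22*(-10)) + 83 = (-1/(-9))*(117 + 100 - 220) + 83 = -1*(-⅑)*(-3) + 83 = (⅑)*(-3) + 83 = -⅓ + 83 = 248/3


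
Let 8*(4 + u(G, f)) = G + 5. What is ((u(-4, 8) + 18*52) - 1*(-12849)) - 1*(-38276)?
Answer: 416457/8 ≈ 52057.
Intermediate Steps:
u(G, f) = -27/8 + G/8 (u(G, f) = -4 + (G + 5)/8 = -4 + (5 + G)/8 = -4 + (5/8 + G/8) = -27/8 + G/8)
((u(-4, 8) + 18*52) - 1*(-12849)) - 1*(-38276) = (((-27/8 + (⅛)*(-4)) + 18*52) - 1*(-12849)) - 1*(-38276) = (((-27/8 - ½) + 936) + 12849) + 38276 = ((-31/8 + 936) + 12849) + 38276 = (7457/8 + 12849) + 38276 = 110249/8 + 38276 = 416457/8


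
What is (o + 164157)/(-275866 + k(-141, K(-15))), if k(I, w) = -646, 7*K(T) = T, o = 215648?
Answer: -379805/276512 ≈ -1.3736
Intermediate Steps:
K(T) = T/7
(o + 164157)/(-275866 + k(-141, K(-15))) = (215648 + 164157)/(-275866 - 646) = 379805/(-276512) = 379805*(-1/276512) = -379805/276512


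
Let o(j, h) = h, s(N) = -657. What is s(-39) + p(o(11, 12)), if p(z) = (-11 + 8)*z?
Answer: -693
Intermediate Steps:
p(z) = -3*z
s(-39) + p(o(11, 12)) = -657 - 3*12 = -657 - 36 = -693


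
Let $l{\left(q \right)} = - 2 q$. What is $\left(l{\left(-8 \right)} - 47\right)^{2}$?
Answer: $961$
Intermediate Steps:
$\left(l{\left(-8 \right)} - 47\right)^{2} = \left(\left(-2\right) \left(-8\right) - 47\right)^{2} = \left(16 - 47\right)^{2} = \left(-31\right)^{2} = 961$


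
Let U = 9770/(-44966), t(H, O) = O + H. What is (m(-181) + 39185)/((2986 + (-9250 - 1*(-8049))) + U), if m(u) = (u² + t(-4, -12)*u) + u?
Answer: 1678603263/40127270 ≈ 41.832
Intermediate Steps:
t(H, O) = H + O
U = -4885/22483 (U = 9770*(-1/44966) = -4885/22483 ≈ -0.21728)
m(u) = u² - 15*u (m(u) = (u² + (-4 - 12)*u) + u = (u² - 16*u) + u = u² - 15*u)
(m(-181) + 39185)/((2986 + (-9250 - 1*(-8049))) + U) = (-181*(-15 - 181) + 39185)/((2986 + (-9250 - 1*(-8049))) - 4885/22483) = (-181*(-196) + 39185)/((2986 + (-9250 + 8049)) - 4885/22483) = (35476 + 39185)/((2986 - 1201) - 4885/22483) = 74661/(1785 - 4885/22483) = 74661/(40127270/22483) = 74661*(22483/40127270) = 1678603263/40127270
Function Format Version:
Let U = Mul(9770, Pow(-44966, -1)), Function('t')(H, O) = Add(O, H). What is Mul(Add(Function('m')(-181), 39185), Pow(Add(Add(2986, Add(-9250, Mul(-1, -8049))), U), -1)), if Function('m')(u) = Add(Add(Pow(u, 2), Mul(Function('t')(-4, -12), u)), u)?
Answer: Rational(1678603263, 40127270) ≈ 41.832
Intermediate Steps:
Function('t')(H, O) = Add(H, O)
U = Rational(-4885, 22483) (U = Mul(9770, Rational(-1, 44966)) = Rational(-4885, 22483) ≈ -0.21728)
Function('m')(u) = Add(Pow(u, 2), Mul(-15, u)) (Function('m')(u) = Add(Add(Pow(u, 2), Mul(Add(-4, -12), u)), u) = Add(Add(Pow(u, 2), Mul(-16, u)), u) = Add(Pow(u, 2), Mul(-15, u)))
Mul(Add(Function('m')(-181), 39185), Pow(Add(Add(2986, Add(-9250, Mul(-1, -8049))), U), -1)) = Mul(Add(Mul(-181, Add(-15, -181)), 39185), Pow(Add(Add(2986, Add(-9250, Mul(-1, -8049))), Rational(-4885, 22483)), -1)) = Mul(Add(Mul(-181, -196), 39185), Pow(Add(Add(2986, Add(-9250, 8049)), Rational(-4885, 22483)), -1)) = Mul(Add(35476, 39185), Pow(Add(Add(2986, -1201), Rational(-4885, 22483)), -1)) = Mul(74661, Pow(Add(1785, Rational(-4885, 22483)), -1)) = Mul(74661, Pow(Rational(40127270, 22483), -1)) = Mul(74661, Rational(22483, 40127270)) = Rational(1678603263, 40127270)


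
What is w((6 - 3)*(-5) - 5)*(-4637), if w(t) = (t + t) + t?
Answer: 278220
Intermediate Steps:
w(t) = 3*t (w(t) = 2*t + t = 3*t)
w((6 - 3)*(-5) - 5)*(-4637) = (3*((6 - 3)*(-5) - 5))*(-4637) = (3*(3*(-5) - 5))*(-4637) = (3*(-15 - 5))*(-4637) = (3*(-20))*(-4637) = -60*(-4637) = 278220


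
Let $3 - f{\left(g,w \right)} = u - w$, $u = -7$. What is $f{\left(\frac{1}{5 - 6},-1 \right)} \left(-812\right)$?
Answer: $-7308$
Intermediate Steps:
$f{\left(g,w \right)} = 10 + w$ ($f{\left(g,w \right)} = 3 - \left(-7 - w\right) = 3 + \left(7 + w\right) = 10 + w$)
$f{\left(\frac{1}{5 - 6},-1 \right)} \left(-812\right) = \left(10 - 1\right) \left(-812\right) = 9 \left(-812\right) = -7308$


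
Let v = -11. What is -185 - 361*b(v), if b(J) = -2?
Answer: 537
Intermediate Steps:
-185 - 361*b(v) = -185 - 361*(-2) = -185 + 722 = 537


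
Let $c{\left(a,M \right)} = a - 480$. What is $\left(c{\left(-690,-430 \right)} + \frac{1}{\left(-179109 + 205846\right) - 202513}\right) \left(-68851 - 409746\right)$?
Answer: $\frac{98427264016837}{175776} \approx 5.5996 \cdot 10^{8}$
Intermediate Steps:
$c{\left(a,M \right)} = -480 + a$
$\left(c{\left(-690,-430 \right)} + \frac{1}{\left(-179109 + 205846\right) - 202513}\right) \left(-68851 - 409746\right) = \left(\left(-480 - 690\right) + \frac{1}{\left(-179109 + 205846\right) - 202513}\right) \left(-68851 - 409746\right) = \left(-1170 + \frac{1}{26737 - 202513}\right) \left(-478597\right) = \left(-1170 + \frac{1}{-175776}\right) \left(-478597\right) = \left(-1170 - \frac{1}{175776}\right) \left(-478597\right) = \left(- \frac{205657921}{175776}\right) \left(-478597\right) = \frac{98427264016837}{175776}$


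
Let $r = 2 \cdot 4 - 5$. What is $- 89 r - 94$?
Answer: $-361$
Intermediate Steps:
$r = 3$ ($r = 8 - 5 = 3$)
$- 89 r - 94 = \left(-89\right) 3 - 94 = -267 - 94 = -361$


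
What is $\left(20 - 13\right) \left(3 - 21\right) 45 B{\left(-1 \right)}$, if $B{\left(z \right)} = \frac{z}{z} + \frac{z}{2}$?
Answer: $-2835$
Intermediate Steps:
$B{\left(z \right)} = 1 + \frac{z}{2}$ ($B{\left(z \right)} = 1 + z \frac{1}{2} = 1 + \frac{z}{2}$)
$\left(20 - 13\right) \left(3 - 21\right) 45 B{\left(-1 \right)} = \left(20 - 13\right) \left(3 - 21\right) 45 \left(1 + \frac{1}{2} \left(-1\right)\right) = 7 \left(-18\right) 45 \left(1 - \frac{1}{2}\right) = \left(-126\right) 45 \cdot \frac{1}{2} = \left(-5670\right) \frac{1}{2} = -2835$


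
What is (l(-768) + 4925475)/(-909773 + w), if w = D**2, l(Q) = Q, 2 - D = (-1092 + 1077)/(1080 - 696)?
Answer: -80686399488/14905652711 ≈ -5.4131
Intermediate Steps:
D = 261/128 (D = 2 - (-1092 + 1077)/(1080 - 696) = 2 - (-15)/384 = 2 - 1*(-5/128) = 2 + 5/128 = 261/128 ≈ 2.0391)
w = 68121/16384 (w = (261/128)**2 = 68121/16384 ≈ 4.1578)
(l(-768) + 4925475)/(-909773 + w) = (-768 + 4925475)/(-909773 + 68121/16384) = 4924707/(-14905652711/16384) = 4924707*(-16384/14905652711) = -80686399488/14905652711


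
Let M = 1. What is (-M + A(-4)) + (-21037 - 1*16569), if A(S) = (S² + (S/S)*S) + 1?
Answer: -37594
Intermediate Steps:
A(S) = 1 + S + S² (A(S) = (S² + 1*S) + 1 = (S² + S) + 1 = (S + S²) + 1 = 1 + S + S²)
(-M + A(-4)) + (-21037 - 1*16569) = (-1*1 + (1 - 4 + (-4)²)) + (-21037 - 1*16569) = (-1 + (1 - 4 + 16)) + (-21037 - 16569) = (-1 + 13) - 37606 = 12 - 37606 = -37594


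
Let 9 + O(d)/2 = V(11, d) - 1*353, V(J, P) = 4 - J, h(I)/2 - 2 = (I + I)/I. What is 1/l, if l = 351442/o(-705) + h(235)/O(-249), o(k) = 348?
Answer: 21402/21613451 ≈ 0.00099022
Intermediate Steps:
h(I) = 8 (h(I) = 4 + 2*((I + I)/I) = 4 + 2*((2*I)/I) = 4 + 2*2 = 4 + 4 = 8)
O(d) = -738 (O(d) = -18 + 2*((4 - 1*11) - 1*353) = -18 + 2*((4 - 11) - 353) = -18 + 2*(-7 - 353) = -18 + 2*(-360) = -18 - 720 = -738)
l = 21613451/21402 (l = 351442/348 + 8/(-738) = 351442*(1/348) + 8*(-1/738) = 175721/174 - 4/369 = 21613451/21402 ≈ 1009.9)
1/l = 1/(21613451/21402) = 21402/21613451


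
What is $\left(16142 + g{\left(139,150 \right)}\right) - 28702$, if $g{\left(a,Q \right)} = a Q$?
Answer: $8290$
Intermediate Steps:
$g{\left(a,Q \right)} = Q a$
$\left(16142 + g{\left(139,150 \right)}\right) - 28702 = \left(16142 + 150 \cdot 139\right) - 28702 = \left(16142 + 20850\right) - 28702 = 36992 - 28702 = 8290$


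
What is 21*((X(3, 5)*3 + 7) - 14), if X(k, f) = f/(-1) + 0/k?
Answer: -462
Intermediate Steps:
X(k, f) = -f (X(k, f) = f*(-1) + 0 = -f + 0 = -f)
21*((X(3, 5)*3 + 7) - 14) = 21*((-1*5*3 + 7) - 14) = 21*((-5*3 + 7) - 14) = 21*((-15 + 7) - 14) = 21*(-8 - 14) = 21*(-22) = -462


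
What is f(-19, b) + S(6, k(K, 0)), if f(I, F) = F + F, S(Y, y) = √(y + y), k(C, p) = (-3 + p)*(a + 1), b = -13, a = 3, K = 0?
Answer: -26 + 2*I*√6 ≈ -26.0 + 4.899*I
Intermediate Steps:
k(C, p) = -12 + 4*p (k(C, p) = (-3 + p)*(3 + 1) = (-3 + p)*4 = -12 + 4*p)
S(Y, y) = √2*√y (S(Y, y) = √(2*y) = √2*√y)
f(I, F) = 2*F
f(-19, b) + S(6, k(K, 0)) = 2*(-13) + √2*√(-12 + 4*0) = -26 + √2*√(-12 + 0) = -26 + √2*√(-12) = -26 + √2*(2*I*√3) = -26 + 2*I*√6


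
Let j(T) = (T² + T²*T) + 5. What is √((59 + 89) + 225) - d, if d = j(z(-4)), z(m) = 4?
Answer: -85 + √373 ≈ -65.687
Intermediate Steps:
j(T) = 5 + T² + T³ (j(T) = (T² + T³) + 5 = 5 + T² + T³)
d = 85 (d = 5 + 4² + 4³ = 5 + 16 + 64 = 85)
√((59 + 89) + 225) - d = √((59 + 89) + 225) - 1*85 = √(148 + 225) - 85 = √373 - 85 = -85 + √373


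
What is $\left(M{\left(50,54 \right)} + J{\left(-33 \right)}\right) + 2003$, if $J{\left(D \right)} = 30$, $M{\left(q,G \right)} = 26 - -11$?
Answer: $2070$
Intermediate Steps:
$M{\left(q,G \right)} = 37$ ($M{\left(q,G \right)} = 26 + 11 = 37$)
$\left(M{\left(50,54 \right)} + J{\left(-33 \right)}\right) + 2003 = \left(37 + 30\right) + 2003 = 67 + 2003 = 2070$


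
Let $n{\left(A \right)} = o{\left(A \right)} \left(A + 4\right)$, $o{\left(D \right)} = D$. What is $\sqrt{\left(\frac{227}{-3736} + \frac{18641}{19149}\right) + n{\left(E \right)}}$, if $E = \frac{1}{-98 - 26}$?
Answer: $\frac{\sqrt{1082698582748018223}}{1108880292} \approx 0.93836$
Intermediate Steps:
$E = - \frac{1}{124}$ ($E = \frac{1}{-124} = - \frac{1}{124} \approx -0.0080645$)
$n{\left(A \right)} = A \left(4 + A\right)$ ($n{\left(A \right)} = A \left(A + 4\right) = A \left(4 + A\right)$)
$\sqrt{\left(\frac{227}{-3736} + \frac{18641}{19149}\right) + n{\left(E \right)}} = \sqrt{\left(\frac{227}{-3736} + \frac{18641}{19149}\right) - \frac{4 - \frac{1}{124}}{124}} = \sqrt{\left(227 \left(- \frac{1}{3736}\right) + 18641 \cdot \frac{1}{19149}\right) - \frac{495}{15376}} = \sqrt{\left(- \frac{227}{3736} + \frac{18641}{19149}\right) - \frac{495}{15376}} = \sqrt{\frac{65295953}{71540664} - \frac{495}{15376}} = \sqrt{\frac{121072243081}{137501156208}} = \frac{\sqrt{1082698582748018223}}{1108880292}$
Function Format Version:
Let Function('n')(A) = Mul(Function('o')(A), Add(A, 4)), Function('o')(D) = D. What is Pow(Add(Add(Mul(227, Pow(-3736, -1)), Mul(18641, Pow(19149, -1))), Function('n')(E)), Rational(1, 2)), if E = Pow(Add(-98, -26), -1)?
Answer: Mul(Rational(1, 1108880292), Pow(1082698582748018223, Rational(1, 2))) ≈ 0.93836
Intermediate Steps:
E = Rational(-1, 124) (E = Pow(-124, -1) = Rational(-1, 124) ≈ -0.0080645)
Function('n')(A) = Mul(A, Add(4, A)) (Function('n')(A) = Mul(A, Add(A, 4)) = Mul(A, Add(4, A)))
Pow(Add(Add(Mul(227, Pow(-3736, -1)), Mul(18641, Pow(19149, -1))), Function('n')(E)), Rational(1, 2)) = Pow(Add(Add(Mul(227, Pow(-3736, -1)), Mul(18641, Pow(19149, -1))), Mul(Rational(-1, 124), Add(4, Rational(-1, 124)))), Rational(1, 2)) = Pow(Add(Add(Mul(227, Rational(-1, 3736)), Mul(18641, Rational(1, 19149))), Mul(Rational(-1, 124), Rational(495, 124))), Rational(1, 2)) = Pow(Add(Add(Rational(-227, 3736), Rational(18641, 19149)), Rational(-495, 15376)), Rational(1, 2)) = Pow(Add(Rational(65295953, 71540664), Rational(-495, 15376)), Rational(1, 2)) = Pow(Rational(121072243081, 137501156208), Rational(1, 2)) = Mul(Rational(1, 1108880292), Pow(1082698582748018223, Rational(1, 2)))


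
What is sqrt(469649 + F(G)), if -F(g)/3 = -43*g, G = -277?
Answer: 2*sqrt(108479) ≈ 658.72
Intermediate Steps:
F(g) = 129*g (F(g) = -(-129)*g = 129*g)
sqrt(469649 + F(G)) = sqrt(469649 + 129*(-277)) = sqrt(469649 - 35733) = sqrt(433916) = 2*sqrt(108479)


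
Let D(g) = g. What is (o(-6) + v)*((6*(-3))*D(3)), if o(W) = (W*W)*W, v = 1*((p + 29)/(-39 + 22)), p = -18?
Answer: 198882/17 ≈ 11699.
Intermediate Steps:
v = -11/17 (v = 1*((-18 + 29)/(-39 + 22)) = 1*(11/(-17)) = 1*(11*(-1/17)) = 1*(-11/17) = -11/17 ≈ -0.64706)
o(W) = W**3 (o(W) = W**2*W = W**3)
(o(-6) + v)*((6*(-3))*D(3)) = ((-6)**3 - 11/17)*((6*(-3))*3) = (-216 - 11/17)*(-18*3) = -3683/17*(-54) = 198882/17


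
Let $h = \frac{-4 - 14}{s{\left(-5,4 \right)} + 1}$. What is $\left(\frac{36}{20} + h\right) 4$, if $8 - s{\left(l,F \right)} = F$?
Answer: $- \frac{36}{5} \approx -7.2$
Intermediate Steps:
$s{\left(l,F \right)} = 8 - F$
$h = - \frac{18}{5}$ ($h = \frac{-4 - 14}{\left(8 - 4\right) + 1} = - \frac{18}{\left(8 - 4\right) + 1} = - \frac{18}{4 + 1} = - \frac{18}{5} \approx -3.6$)
$\left(\frac{36}{20} + h\right) 4 = \left(\frac{36}{20} - \frac{18}{5}\right) 4 = \left(36 \cdot \frac{1}{20} - \frac{18}{5}\right) 4 = \left(\frac{9}{5} - \frac{18}{5}\right) 4 = \left(- \frac{9}{5}\right) 4 = - \frac{36}{5}$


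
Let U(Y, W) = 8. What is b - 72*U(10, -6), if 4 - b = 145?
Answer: -717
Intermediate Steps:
b = -141 (b = 4 - 1*145 = 4 - 145 = -141)
b - 72*U(10, -6) = -141 - 72*8 = -141 - 576 = -717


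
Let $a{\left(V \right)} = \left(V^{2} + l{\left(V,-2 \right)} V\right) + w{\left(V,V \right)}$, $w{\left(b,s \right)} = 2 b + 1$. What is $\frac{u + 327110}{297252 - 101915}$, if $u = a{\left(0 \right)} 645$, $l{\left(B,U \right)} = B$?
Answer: $\frac{327755}{195337} \approx 1.6779$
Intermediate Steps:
$w{\left(b,s \right)} = 1 + 2 b$
$a{\left(V \right)} = 1 + 2 V + 2 V^{2}$ ($a{\left(V \right)} = \left(V^{2} + V V\right) + \left(1 + 2 V\right) = \left(V^{2} + V^{2}\right) + \left(1 + 2 V\right) = 2 V^{2} + \left(1 + 2 V\right) = 1 + 2 V + 2 V^{2}$)
$u = 645$ ($u = \left(1 + 2 \cdot 0 + 2 \cdot 0^{2}\right) 645 = \left(1 + 0 + 2 \cdot 0\right) 645 = \left(1 + 0 + 0\right) 645 = 1 \cdot 645 = 645$)
$\frac{u + 327110}{297252 - 101915} = \frac{645 + 327110}{297252 - 101915} = \frac{327755}{195337}$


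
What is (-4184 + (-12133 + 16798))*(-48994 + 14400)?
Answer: -16639714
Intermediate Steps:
(-4184 + (-12133 + 16798))*(-48994 + 14400) = (-4184 + 4665)*(-34594) = 481*(-34594) = -16639714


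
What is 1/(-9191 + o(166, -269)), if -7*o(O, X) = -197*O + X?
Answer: -7/31366 ≈ -0.00022317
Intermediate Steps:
o(O, X) = -X/7 + 197*O/7 (o(O, X) = -(-197*O + X)/7 = -(X - 197*O)/7 = -X/7 + 197*O/7)
1/(-9191 + o(166, -269)) = 1/(-9191 + (-⅐*(-269) + (197/7)*166)) = 1/(-9191 + (269/7 + 32702/7)) = 1/(-9191 + 32971/7) = 1/(-31366/7) = -7/31366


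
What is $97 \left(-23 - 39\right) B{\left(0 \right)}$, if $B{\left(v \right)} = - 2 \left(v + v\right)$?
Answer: $0$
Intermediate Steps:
$B{\left(v \right)} = - 4 v$ ($B{\left(v \right)} = - 2 \cdot 2 v = - 4 v$)
$97 \left(-23 - 39\right) B{\left(0 \right)} = 97 \left(-23 - 39\right) \left(\left(-4\right) 0\right) = 97 \left(-62\right) 0 = \left(-6014\right) 0 = 0$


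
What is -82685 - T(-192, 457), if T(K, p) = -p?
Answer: -82228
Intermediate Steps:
-82685 - T(-192, 457) = -82685 - (-1)*457 = -82685 - 1*(-457) = -82685 + 457 = -82228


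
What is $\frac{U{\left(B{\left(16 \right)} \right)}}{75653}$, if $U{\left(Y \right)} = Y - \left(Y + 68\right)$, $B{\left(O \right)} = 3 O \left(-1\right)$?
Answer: $- \frac{68}{75653} \approx -0.00089884$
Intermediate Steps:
$B{\left(O \right)} = - 3 O$
$U{\left(Y \right)} = -68$ ($U{\left(Y \right)} = Y - \left(68 + Y\right) = -68$)
$\frac{U{\left(B{\left(16 \right)} \right)}}{75653} = - \frac{68}{75653}$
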